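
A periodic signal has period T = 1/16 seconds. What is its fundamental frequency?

The fundamental frequency is the reciprocal of the period.
f = 1/T = 1/(1/16) = 16 Hz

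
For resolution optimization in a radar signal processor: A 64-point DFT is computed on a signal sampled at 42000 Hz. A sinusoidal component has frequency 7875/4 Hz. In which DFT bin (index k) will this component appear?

DFT frequency resolution = f_s/N = 42000/64 = 2625/4 Hz
Bin index k = f_signal / resolution = 7875/4 / 2625/4 = 3
The signal frequency 7875/4 Hz falls in DFT bin k = 3.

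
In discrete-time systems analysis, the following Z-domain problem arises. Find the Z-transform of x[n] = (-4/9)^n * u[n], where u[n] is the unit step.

The Z-transform of a^n * u[n] is z/(z-a) for |z| > |a|.
Here a = -4/9, so X(z) = z/(z - (-4/9)) = 9z/(9z + 4)
ROC: |z| > 4/9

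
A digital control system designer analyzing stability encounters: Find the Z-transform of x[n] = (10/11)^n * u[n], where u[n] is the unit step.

The Z-transform of a^n * u[n] is z/(z-a) for |z| > |a|.
Here a = 10/11, so X(z) = z/(z - (10/11)) = 11z/(11z - 10)
ROC: |z| > 10/11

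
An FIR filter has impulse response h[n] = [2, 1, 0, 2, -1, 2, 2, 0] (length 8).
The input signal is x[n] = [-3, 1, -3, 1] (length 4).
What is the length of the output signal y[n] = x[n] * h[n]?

For linear convolution, the output length is:
len(y) = len(x) + len(h) - 1 = 4 + 8 - 1 = 11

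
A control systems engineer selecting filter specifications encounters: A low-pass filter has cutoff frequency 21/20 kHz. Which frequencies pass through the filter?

A low-pass filter passes all frequencies below the cutoff frequency 21/20 kHz and attenuates higher frequencies.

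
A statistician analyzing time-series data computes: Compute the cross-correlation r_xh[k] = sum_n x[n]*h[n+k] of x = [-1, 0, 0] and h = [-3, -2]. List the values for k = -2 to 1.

Both sequences indexed from 0 and zero outside their support.
Lags with overlap: k = -2 to 1.
  r_xh[-2] = x[2]*h[0] = 0
  r_xh[-1] = x[1]*h[0] + x[2]*h[1] = 0
  r_xh[0] = x[0]*h[0] + x[1]*h[1] = 3
  r_xh[1] = x[0]*h[1] = 2
r_xh = [0, 0, 3, 2] (for k = -2, ..., 1)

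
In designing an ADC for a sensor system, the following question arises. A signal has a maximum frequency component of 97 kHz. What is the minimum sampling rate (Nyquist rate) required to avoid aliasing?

By the Nyquist-Shannon sampling theorem,
the minimum sampling rate (Nyquist rate) must be at least 2 * f_max.
Nyquist rate = 2 * 97 kHz = 194 kHz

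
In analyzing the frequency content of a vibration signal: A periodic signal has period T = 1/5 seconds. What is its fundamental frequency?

The fundamental frequency is the reciprocal of the period.
f = 1/T = 1/(1/5) = 5 Hz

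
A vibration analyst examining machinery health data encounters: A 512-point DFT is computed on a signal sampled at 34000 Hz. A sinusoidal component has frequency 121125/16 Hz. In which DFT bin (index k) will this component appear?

DFT frequency resolution = f_s/N = 34000/512 = 2125/32 Hz
Bin index k = f_signal / resolution = 121125/16 / 2125/32 = 114
The signal frequency 121125/16 Hz falls in DFT bin k = 114.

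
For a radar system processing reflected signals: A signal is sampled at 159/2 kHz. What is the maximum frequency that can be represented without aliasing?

The maximum frequency that can be represented without aliasing
is the Nyquist frequency: f_max = f_s / 2 = 159/2 kHz / 2 = 159/4 kHz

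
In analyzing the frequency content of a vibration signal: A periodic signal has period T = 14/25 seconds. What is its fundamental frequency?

The fundamental frequency is the reciprocal of the period.
f = 1/T = 1/(14/25) = 25/14 Hz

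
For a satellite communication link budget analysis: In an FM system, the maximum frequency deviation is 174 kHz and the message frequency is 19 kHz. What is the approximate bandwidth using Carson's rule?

Carson's rule: BW = 2*(delta_f + f_m)
= 2*(174 + 19) kHz = 386 kHz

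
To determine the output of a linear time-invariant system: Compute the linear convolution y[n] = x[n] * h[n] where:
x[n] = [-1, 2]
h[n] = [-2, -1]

y[n] = sum_k x[k]*h[n-k]. Output length = len(x) + len(h) - 1 = 2 + 2 - 1 = 3.
y[0] = -1*-2 = 2
y[1] = 2*-2 + -1*-1 = -3
y[2] = 2*-1 = -2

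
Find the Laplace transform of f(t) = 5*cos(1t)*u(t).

Standard pair: cos(wt)*u(t) <-> s/(s^2+w^2)
With w = 1: L{5*cos(1t)*u(t)} = 5s/(s^2+1)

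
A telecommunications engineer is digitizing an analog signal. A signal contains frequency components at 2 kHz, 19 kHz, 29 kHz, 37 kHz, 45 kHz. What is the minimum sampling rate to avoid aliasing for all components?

The highest frequency component is f_max = 45 kHz.
Nyquist rate = 2 * f_max = 2 * 45 kHz = 90 kHz.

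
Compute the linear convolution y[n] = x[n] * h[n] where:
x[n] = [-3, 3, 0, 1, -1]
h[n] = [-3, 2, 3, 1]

y[n] = sum_k x[k]*h[n-k]. Output length = len(x) + len(h) - 1 = 5 + 4 - 1 = 8.
y[0] = -3*-3 = 9
y[1] = 3*-3 + -3*2 = -15
y[2] = 0*-3 + 3*2 + -3*3 = -3
y[3] = 1*-3 + 0*2 + 3*3 + -3*1 = 3
y[4] = -1*-3 + 1*2 + 0*3 + 3*1 = 8
y[5] = -1*2 + 1*3 + 0*1 = 1
y[6] = -1*3 + 1*1 = -2
y[7] = -1*1 = -1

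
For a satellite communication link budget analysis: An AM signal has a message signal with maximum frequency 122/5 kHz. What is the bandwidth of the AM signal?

In AM (double-sideband), the bandwidth is twice the message frequency.
BW = 2 * f_m = 2 * 122/5 kHz = 244/5 kHz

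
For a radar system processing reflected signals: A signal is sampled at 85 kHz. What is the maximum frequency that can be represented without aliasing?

The maximum frequency that can be represented without aliasing
is the Nyquist frequency: f_max = f_s / 2 = 85 kHz / 2 = 85/2 kHz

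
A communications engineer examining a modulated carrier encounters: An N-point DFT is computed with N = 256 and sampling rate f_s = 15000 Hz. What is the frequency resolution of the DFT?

DFT frequency resolution = f_s / N
= 15000 / 256 = 1875/32 Hz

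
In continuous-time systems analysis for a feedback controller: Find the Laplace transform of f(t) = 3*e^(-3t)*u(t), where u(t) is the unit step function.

Standard Laplace transform pair:
e^(-at)*u(t) <-> 1/(s+a)
With a = 3: L{3*e^(-3t)*u(t)} = 3/(s+3), ROC: Re(s) > -3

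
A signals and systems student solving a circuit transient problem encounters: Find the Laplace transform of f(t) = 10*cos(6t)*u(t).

Standard pair: cos(wt)*u(t) <-> s/(s^2+w^2)
With w = 6: L{10*cos(6t)*u(t)} = 10s/(s^2+36)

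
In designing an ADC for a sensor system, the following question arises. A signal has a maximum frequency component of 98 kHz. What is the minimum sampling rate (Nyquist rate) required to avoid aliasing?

By the Nyquist-Shannon sampling theorem,
the minimum sampling rate (Nyquist rate) must be at least 2 * f_max.
Nyquist rate = 2 * 98 kHz = 196 kHz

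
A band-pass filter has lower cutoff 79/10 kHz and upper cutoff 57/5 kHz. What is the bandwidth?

Bandwidth = f_high - f_low
= 57/5 kHz - 79/10 kHz = 7/2 kHz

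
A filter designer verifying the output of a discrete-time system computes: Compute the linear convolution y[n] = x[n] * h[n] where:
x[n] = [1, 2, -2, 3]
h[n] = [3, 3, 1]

y[n] = sum_k x[k]*h[n-k]. Output length = len(x) + len(h) - 1 = 4 + 3 - 1 = 6.
y[0] = 1*3 = 3
y[1] = 2*3 + 1*3 = 9
y[2] = -2*3 + 2*3 + 1*1 = 1
y[3] = 3*3 + -2*3 + 2*1 = 5
y[4] = 3*3 + -2*1 = 7
y[5] = 3*1 = 3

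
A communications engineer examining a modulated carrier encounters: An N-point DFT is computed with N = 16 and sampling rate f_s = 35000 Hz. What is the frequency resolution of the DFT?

DFT frequency resolution = f_s / N
= 35000 / 16 = 4375/2 Hz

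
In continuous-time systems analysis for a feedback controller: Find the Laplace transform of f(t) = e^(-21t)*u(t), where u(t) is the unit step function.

Standard Laplace transform pair:
e^(-at)*u(t) <-> 1/(s+a)
With a = 21: L{e^(-21t)*u(t)} = 1/(s+21), ROC: Re(s) > -21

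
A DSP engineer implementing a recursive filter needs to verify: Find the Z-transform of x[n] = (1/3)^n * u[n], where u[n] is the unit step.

The Z-transform of a^n * u[n] is z/(z-a) for |z| > |a|.
Here a = 1/3, so X(z) = z/(z - (1/3)) = 3z/(3z - 1)
ROC: |z| > 1/3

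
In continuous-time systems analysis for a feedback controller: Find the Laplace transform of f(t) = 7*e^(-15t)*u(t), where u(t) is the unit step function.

Standard Laplace transform pair:
e^(-at)*u(t) <-> 1/(s+a)
With a = 15: L{7*e^(-15t)*u(t)} = 7/(s+15), ROC: Re(s) > -15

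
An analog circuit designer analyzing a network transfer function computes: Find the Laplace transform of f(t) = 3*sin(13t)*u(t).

Standard pair: sin(wt)*u(t) <-> w/(s^2+w^2)
With w = 13: L{3*sin(13t)*u(t)} = 39/(s^2+169)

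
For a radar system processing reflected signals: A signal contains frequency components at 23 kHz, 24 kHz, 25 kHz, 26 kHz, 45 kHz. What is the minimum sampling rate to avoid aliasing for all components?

The highest frequency component is f_max = 45 kHz.
Nyquist rate = 2 * f_max = 2 * 45 kHz = 90 kHz.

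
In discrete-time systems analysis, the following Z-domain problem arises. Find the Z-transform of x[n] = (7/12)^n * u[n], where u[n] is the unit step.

The Z-transform of a^n * u[n] is z/(z-a) for |z| > |a|.
Here a = 7/12, so X(z) = z/(z - (7/12)) = 12z/(12z - 7)
ROC: |z| > 7/12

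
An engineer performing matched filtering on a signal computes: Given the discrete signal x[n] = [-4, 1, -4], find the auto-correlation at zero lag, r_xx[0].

The auto-correlation at zero lag r_xx[0] equals the signal energy.
r_xx[0] = sum of x[n]^2 = (-4)^2 + 1^2 + (-4)^2
= 16 + 1 + 16 = 33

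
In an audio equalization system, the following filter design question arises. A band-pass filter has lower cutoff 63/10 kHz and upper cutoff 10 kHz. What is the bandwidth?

Bandwidth = f_high - f_low
= 10 kHz - 63/10 kHz = 37/10 kHz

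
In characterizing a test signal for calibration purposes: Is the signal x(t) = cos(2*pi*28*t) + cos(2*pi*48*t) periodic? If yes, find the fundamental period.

f1 = 28 Hz, f2 = 48 Hz
Period T1 = 1/28, T2 = 1/48
Ratio T1/T2 = 48/28, which is rational.
The signal is periodic with fundamental period T = 1/GCD(28,48) = 1/4 s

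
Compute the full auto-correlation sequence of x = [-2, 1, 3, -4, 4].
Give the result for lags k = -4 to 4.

r_xx[k] = sum_m x[m]*x[m+k], indexed from 0, for k = -4 to 4:
  r_xx[-4] = x[4]*x[0] = -8
  r_xx[-3] = x[3]*x[0] + x[4]*x[1] = 12
  r_xx[-2] = x[2]*x[0] + x[3]*x[1] + x[4]*x[2] = 2
  r_xx[-1] = x[1]*x[0] + x[2]*x[1] + x[3]*x[2] + x[4]*x[3] = -27
  r_xx[0] = x[0]*x[0] + x[1]*x[1] + x[2]*x[2] + x[3]*x[3] + x[4]*x[4] = 46
  r_xx[1] = x[0]*x[1] + x[1]*x[2] + x[2]*x[3] + x[3]*x[4] = -27
  r_xx[2] = x[0]*x[2] + x[1]*x[3] + x[2]*x[4] = 2
  r_xx[3] = x[0]*x[3] + x[1]*x[4] = 12
  r_xx[4] = x[0]*x[4] = -8
r_xx = [-8, 12, 2, -27, 46, -27, 2, 12, -8]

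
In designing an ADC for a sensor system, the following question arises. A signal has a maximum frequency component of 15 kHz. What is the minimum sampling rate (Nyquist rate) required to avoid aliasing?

By the Nyquist-Shannon sampling theorem,
the minimum sampling rate (Nyquist rate) must be at least 2 * f_max.
Nyquist rate = 2 * 15 kHz = 30 kHz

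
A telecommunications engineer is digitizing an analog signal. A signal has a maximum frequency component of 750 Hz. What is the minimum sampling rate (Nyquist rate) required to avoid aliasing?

By the Nyquist-Shannon sampling theorem,
the minimum sampling rate (Nyquist rate) must be at least 2 * f_max.
Nyquist rate = 2 * 750 Hz = 1500 Hz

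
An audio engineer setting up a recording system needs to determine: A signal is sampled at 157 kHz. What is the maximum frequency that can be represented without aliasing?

The maximum frequency that can be represented without aliasing
is the Nyquist frequency: f_max = f_s / 2 = 157 kHz / 2 = 157/2 kHz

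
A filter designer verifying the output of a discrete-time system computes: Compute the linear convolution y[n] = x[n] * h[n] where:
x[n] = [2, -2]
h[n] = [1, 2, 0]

y[n] = sum_k x[k]*h[n-k]. Output length = len(x) + len(h) - 1 = 2 + 3 - 1 = 4.
y[0] = 2*1 = 2
y[1] = -2*1 + 2*2 = 2
y[2] = -2*2 + 2*0 = -4
y[3] = -2*0 = 0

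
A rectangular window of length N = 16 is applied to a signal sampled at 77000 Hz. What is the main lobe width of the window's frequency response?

For a rectangular window of length N,
the main lobe width in frequency is 2*f_s/N.
= 2*77000/16 = 9625 Hz
This determines the minimum frequency separation for resolving two sinusoids.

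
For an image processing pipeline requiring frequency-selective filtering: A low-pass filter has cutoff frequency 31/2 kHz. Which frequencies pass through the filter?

A low-pass filter passes all frequencies below the cutoff frequency 31/2 kHz and attenuates higher frequencies.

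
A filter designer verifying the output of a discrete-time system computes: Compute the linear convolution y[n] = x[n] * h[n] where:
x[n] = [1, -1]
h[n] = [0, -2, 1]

y[n] = sum_k x[k]*h[n-k]. Output length = len(x) + len(h) - 1 = 2 + 3 - 1 = 4.
y[0] = 1*0 = 0
y[1] = -1*0 + 1*-2 = -2
y[2] = -1*-2 + 1*1 = 3
y[3] = -1*1 = -1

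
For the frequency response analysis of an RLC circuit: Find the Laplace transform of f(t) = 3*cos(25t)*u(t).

Standard pair: cos(wt)*u(t) <-> s/(s^2+w^2)
With w = 25: L{3*cos(25t)*u(t)} = 3s/(s^2+625)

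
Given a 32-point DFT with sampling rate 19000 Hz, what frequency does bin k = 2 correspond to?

The frequency of DFT bin k is: f_k = k * f_s / N
f_2 = 2 * 19000 / 32 = 2375/2 Hz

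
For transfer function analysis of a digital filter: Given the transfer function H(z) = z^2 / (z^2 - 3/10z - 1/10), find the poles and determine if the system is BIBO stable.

Poles are roots of the denominator: z^2 - 3/10z - 1/10 = 0.
Quadratic formula: z = [-(-3/10) +/- sqrt((-3/10)^2 - 4*(-1/10))] / 2
Discriminant = 9/100 + 2/5 = 49/100; sqrt = 7/10.
z = (3/10 +/- 7/10) / 2 => z = 1/2 or z = -1/5.
|p1| = 1/5, |p2| = 1/2.
For BIBO stability, all poles must lie inside the unit circle (|p| < 1).
System is STABLE since both |p| < 1.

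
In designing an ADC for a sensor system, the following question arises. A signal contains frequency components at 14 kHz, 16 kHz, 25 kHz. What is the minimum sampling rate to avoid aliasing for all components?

The highest frequency component is f_max = 25 kHz.
Nyquist rate = 2 * f_max = 2 * 25 kHz = 50 kHz.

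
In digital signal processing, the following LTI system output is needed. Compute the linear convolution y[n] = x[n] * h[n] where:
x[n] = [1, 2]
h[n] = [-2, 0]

y[n] = sum_k x[k]*h[n-k]. Output length = len(x) + len(h) - 1 = 2 + 2 - 1 = 3.
y[0] = 1*-2 = -2
y[1] = 2*-2 + 1*0 = -4
y[2] = 2*0 = 0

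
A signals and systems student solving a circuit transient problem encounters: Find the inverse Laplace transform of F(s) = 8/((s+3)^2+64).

Standard pair: w/((s+a)^2+w^2) <-> e^(-at)*sin(wt)*u(t)
With a=3, w=8: f(t) = e^(-3t)*sin(8t)*u(t)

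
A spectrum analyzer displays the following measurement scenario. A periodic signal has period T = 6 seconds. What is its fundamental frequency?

The fundamental frequency is the reciprocal of the period.
f = 1/T = 1/(6) = 1/6 Hz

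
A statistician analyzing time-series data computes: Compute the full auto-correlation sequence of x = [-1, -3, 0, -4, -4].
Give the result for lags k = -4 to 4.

r_xx[k] = sum_m x[m]*x[m+k], indexed from 0, for k = -4 to 4:
  r_xx[-4] = x[4]*x[0] = 4
  r_xx[-3] = x[3]*x[0] + x[4]*x[1] = 16
  r_xx[-2] = x[2]*x[0] + x[3]*x[1] + x[4]*x[2] = 12
  r_xx[-1] = x[1]*x[0] + x[2]*x[1] + x[3]*x[2] + x[4]*x[3] = 19
  r_xx[0] = x[0]*x[0] + x[1]*x[1] + x[2]*x[2] + x[3]*x[3] + x[4]*x[4] = 42
  r_xx[1] = x[0]*x[1] + x[1]*x[2] + x[2]*x[3] + x[3]*x[4] = 19
  r_xx[2] = x[0]*x[2] + x[1]*x[3] + x[2]*x[4] = 12
  r_xx[3] = x[0]*x[3] + x[1]*x[4] = 16
  r_xx[4] = x[0]*x[4] = 4
r_xx = [4, 16, 12, 19, 42, 19, 12, 16, 4]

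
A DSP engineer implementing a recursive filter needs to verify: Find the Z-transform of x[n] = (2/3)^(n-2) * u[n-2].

Time-shifting property: if X(z) = Z{x[n]}, then Z{x[n-d]} = z^(-d) * X(z)
X(z) = z/(z - 2/3) for x[n] = (2/3)^n * u[n]
Z{x[n-2]} = z^(-2) * z/(z - 2/3) = z^(-1)/(z - 2/3)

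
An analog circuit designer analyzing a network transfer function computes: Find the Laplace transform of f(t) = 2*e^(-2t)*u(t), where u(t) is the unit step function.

Standard Laplace transform pair:
e^(-at)*u(t) <-> 1/(s+a)
With a = 2: L{2*e^(-2t)*u(t)} = 2/(s+2), ROC: Re(s) > -2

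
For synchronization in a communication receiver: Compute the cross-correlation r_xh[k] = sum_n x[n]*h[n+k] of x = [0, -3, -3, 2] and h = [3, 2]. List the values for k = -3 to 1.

Both sequences indexed from 0 and zero outside their support.
Lags with overlap: k = -3 to 1.
  r_xh[-3] = x[3]*h[0] = 6
  r_xh[-2] = x[2]*h[0] + x[3]*h[1] = -5
  r_xh[-1] = x[1]*h[0] + x[2]*h[1] = -15
  r_xh[0] = x[0]*h[0] + x[1]*h[1] = -6
  r_xh[1] = x[0]*h[1] = 0
r_xh = [6, -5, -15, -6, 0] (for k = -3, ..., 1)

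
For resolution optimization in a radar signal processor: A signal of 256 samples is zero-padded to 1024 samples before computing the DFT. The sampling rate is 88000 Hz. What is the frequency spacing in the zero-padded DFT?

Original DFT: N = 256, resolution = f_s/N = 88000/256 = 1375/4 Hz
Zero-padded DFT: N = 1024, resolution = f_s/N = 88000/1024 = 1375/16 Hz
Zero-padding interpolates the spectrum (finer frequency grid)
but does NOT improve the true spectral resolution (ability to resolve close frequencies).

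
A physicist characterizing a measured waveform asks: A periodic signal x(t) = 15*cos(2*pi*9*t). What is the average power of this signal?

Average power of A*cos(wt) is A^2/2.
P = 15^2 / 2 = 225/2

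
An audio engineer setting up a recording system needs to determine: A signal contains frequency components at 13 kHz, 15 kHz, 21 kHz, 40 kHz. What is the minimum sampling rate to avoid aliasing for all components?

The highest frequency component is f_max = 40 kHz.
Nyquist rate = 2 * f_max = 2 * 40 kHz = 80 kHz.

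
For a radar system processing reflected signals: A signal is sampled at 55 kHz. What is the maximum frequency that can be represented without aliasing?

The maximum frequency that can be represented without aliasing
is the Nyquist frequency: f_max = f_s / 2 = 55 kHz / 2 = 55/2 kHz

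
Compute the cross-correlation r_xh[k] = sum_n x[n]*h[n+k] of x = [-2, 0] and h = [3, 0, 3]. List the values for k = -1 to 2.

Both sequences indexed from 0 and zero outside their support.
Lags with overlap: k = -1 to 2.
  r_xh[-1] = x[1]*h[0] = 0
  r_xh[0] = x[0]*h[0] + x[1]*h[1] = -6
  r_xh[1] = x[0]*h[1] + x[1]*h[2] = 0
  r_xh[2] = x[0]*h[2] = -6
r_xh = [0, -6, 0, -6] (for k = -1, ..., 2)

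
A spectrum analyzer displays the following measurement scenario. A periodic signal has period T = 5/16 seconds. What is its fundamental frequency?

The fundamental frequency is the reciprocal of the period.
f = 1/T = 1/(5/16) = 16/5 Hz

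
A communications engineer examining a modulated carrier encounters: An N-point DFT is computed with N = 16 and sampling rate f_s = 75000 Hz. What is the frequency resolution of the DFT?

DFT frequency resolution = f_s / N
= 75000 / 16 = 9375/2 Hz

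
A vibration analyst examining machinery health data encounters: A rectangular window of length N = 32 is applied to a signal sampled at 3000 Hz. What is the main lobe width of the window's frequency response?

For a rectangular window of length N,
the main lobe width in frequency is 2*f_s/N.
= 2*3000/32 = 375/2 Hz
This determines the minimum frequency separation for resolving two sinusoids.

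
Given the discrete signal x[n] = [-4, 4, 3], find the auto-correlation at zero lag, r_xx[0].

The auto-correlation at zero lag r_xx[0] equals the signal energy.
r_xx[0] = sum of x[n]^2 = (-4)^2 + 4^2 + 3^2
= 16 + 16 + 9 = 41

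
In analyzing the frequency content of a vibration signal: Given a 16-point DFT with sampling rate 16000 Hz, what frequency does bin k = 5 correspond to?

The frequency of DFT bin k is: f_k = k * f_s / N
f_5 = 5 * 16000 / 16 = 5000 Hz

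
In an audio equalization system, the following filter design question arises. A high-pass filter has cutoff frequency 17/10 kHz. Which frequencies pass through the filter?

A high-pass filter passes all frequencies above the cutoff frequency 17/10 kHz and attenuates lower frequencies.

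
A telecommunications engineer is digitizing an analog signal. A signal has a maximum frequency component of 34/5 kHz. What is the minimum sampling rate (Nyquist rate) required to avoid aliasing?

By the Nyquist-Shannon sampling theorem,
the minimum sampling rate (Nyquist rate) must be at least 2 * f_max.
Nyquist rate = 2 * 34/5 kHz = 68/5 kHz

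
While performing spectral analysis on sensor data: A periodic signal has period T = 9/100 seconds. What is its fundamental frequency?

The fundamental frequency is the reciprocal of the period.
f = 1/T = 1/(9/100) = 100/9 Hz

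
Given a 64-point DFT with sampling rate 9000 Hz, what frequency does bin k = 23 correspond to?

The frequency of DFT bin k is: f_k = k * f_s / N
f_23 = 23 * 9000 / 64 = 25875/8 Hz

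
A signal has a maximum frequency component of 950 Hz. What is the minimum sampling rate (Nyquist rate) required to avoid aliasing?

By the Nyquist-Shannon sampling theorem,
the minimum sampling rate (Nyquist rate) must be at least 2 * f_max.
Nyquist rate = 2 * 950 Hz = 1900 Hz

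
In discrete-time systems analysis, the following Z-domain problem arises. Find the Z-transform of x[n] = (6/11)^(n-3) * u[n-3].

Time-shifting property: if X(z) = Z{x[n]}, then Z{x[n-d]} = z^(-d) * X(z)
X(z) = z/(z - 6/11) for x[n] = (6/11)^n * u[n]
Z{x[n-3]} = z^(-3) * z/(z - 6/11) = z^(-2)/(z - 6/11)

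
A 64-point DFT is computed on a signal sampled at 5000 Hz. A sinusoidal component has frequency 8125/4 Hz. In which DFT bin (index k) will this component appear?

DFT frequency resolution = f_s/N = 5000/64 = 625/8 Hz
Bin index k = f_signal / resolution = 8125/4 / 625/8 = 26
The signal frequency 8125/4 Hz falls in DFT bin k = 26.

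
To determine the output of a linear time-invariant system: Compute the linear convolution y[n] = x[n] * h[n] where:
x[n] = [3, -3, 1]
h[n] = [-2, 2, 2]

y[n] = sum_k x[k]*h[n-k]. Output length = len(x) + len(h) - 1 = 3 + 3 - 1 = 5.
y[0] = 3*-2 = -6
y[1] = -3*-2 + 3*2 = 12
y[2] = 1*-2 + -3*2 + 3*2 = -2
y[3] = 1*2 + -3*2 = -4
y[4] = 1*2 = 2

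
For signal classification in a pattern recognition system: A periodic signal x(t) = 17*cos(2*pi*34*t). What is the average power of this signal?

Average power of A*cos(wt) is A^2/2.
P = 17^2 / 2 = 289/2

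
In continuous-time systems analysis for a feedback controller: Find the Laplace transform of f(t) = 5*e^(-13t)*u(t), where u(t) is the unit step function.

Standard Laplace transform pair:
e^(-at)*u(t) <-> 1/(s+a)
With a = 13: L{5*e^(-13t)*u(t)} = 5/(s+13), ROC: Re(s) > -13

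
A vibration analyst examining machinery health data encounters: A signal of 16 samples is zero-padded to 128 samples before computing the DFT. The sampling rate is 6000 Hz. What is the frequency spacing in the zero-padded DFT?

Original DFT: N = 16, resolution = f_s/N = 6000/16 = 375 Hz
Zero-padded DFT: N = 128, resolution = f_s/N = 6000/128 = 375/8 Hz
Zero-padding interpolates the spectrum (finer frequency grid)
but does NOT improve the true spectral resolution (ability to resolve close frequencies).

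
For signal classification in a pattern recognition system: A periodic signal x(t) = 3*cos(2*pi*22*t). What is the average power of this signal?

Average power of A*cos(wt) is A^2/2.
P = 3^2 / 2 = 9/2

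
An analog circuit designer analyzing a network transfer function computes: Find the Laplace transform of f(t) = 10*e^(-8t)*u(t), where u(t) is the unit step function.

Standard Laplace transform pair:
e^(-at)*u(t) <-> 1/(s+a)
With a = 8: L{10*e^(-8t)*u(t)} = 10/(s+8), ROC: Re(s) > -8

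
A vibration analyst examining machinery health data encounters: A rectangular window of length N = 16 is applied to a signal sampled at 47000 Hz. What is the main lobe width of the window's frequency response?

For a rectangular window of length N,
the main lobe width in frequency is 2*f_s/N.
= 2*47000/16 = 5875 Hz
This determines the minimum frequency separation for resolving two sinusoids.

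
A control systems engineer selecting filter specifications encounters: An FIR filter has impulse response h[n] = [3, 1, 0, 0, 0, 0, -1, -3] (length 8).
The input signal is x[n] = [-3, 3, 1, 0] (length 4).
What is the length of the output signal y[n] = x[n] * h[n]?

For linear convolution, the output length is:
len(y) = len(x) + len(h) - 1 = 4 + 8 - 1 = 11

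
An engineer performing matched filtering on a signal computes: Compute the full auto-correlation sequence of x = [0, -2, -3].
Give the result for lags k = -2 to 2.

r_xx[k] = sum_m x[m]*x[m+k], indexed from 0, for k = -2 to 2:
  r_xx[-2] = x[2]*x[0] = 0
  r_xx[-1] = x[1]*x[0] + x[2]*x[1] = 6
  r_xx[0] = x[0]*x[0] + x[1]*x[1] + x[2]*x[2] = 13
  r_xx[1] = x[0]*x[1] + x[1]*x[2] = 6
  r_xx[2] = x[0]*x[2] = 0
r_xx = [0, 6, 13, 6, 0]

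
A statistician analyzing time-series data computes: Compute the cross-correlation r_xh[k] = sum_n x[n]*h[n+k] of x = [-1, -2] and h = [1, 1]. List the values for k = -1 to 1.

Both sequences indexed from 0 and zero outside their support.
Lags with overlap: k = -1 to 1.
  r_xh[-1] = x[1]*h[0] = -2
  r_xh[0] = x[0]*h[0] + x[1]*h[1] = -3
  r_xh[1] = x[0]*h[1] = -1
r_xh = [-2, -3, -1] (for k = -1, ..., 1)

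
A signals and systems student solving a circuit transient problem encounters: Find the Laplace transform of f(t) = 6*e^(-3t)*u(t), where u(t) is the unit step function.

Standard Laplace transform pair:
e^(-at)*u(t) <-> 1/(s+a)
With a = 3: L{6*e^(-3t)*u(t)} = 6/(s+3), ROC: Re(s) > -3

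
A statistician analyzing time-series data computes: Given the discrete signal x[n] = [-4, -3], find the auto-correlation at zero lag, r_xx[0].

The auto-correlation at zero lag r_xx[0] equals the signal energy.
r_xx[0] = sum of x[n]^2 = (-4)^2 + (-3)^2
= 16 + 9 = 25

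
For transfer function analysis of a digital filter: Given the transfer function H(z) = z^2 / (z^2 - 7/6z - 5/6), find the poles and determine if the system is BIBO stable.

Poles are roots of the denominator: z^2 - 7/6z - 5/6 = 0.
Quadratic formula: z = [-(-7/6) +/- sqrt((-7/6)^2 - 4*(-5/6))] / 2
Discriminant = 49/36 + 10/3 = 169/36; sqrt = 13/6.
z = (7/6 +/- 13/6) / 2 => z = 5/3 or z = -1/2.
|p1| = 5/3, |p2| = 1/2.
For BIBO stability, all poles must lie inside the unit circle (|p| < 1).
System is UNSTABLE since at least one |p| >= 1.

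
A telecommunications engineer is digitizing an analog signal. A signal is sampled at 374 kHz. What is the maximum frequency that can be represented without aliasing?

The maximum frequency that can be represented without aliasing
is the Nyquist frequency: f_max = f_s / 2 = 374 kHz / 2 = 187 kHz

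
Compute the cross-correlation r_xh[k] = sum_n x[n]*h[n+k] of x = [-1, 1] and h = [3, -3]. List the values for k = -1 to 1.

Both sequences indexed from 0 and zero outside their support.
Lags with overlap: k = -1 to 1.
  r_xh[-1] = x[1]*h[0] = 3
  r_xh[0] = x[0]*h[0] + x[1]*h[1] = -6
  r_xh[1] = x[0]*h[1] = 3
r_xh = [3, -6, 3] (for k = -1, ..., 1)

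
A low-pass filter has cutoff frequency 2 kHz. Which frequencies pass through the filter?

A low-pass filter passes all frequencies below the cutoff frequency 2 kHz and attenuates higher frequencies.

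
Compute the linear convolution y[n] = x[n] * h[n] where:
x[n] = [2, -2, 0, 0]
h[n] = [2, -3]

y[n] = sum_k x[k]*h[n-k]. Output length = len(x) + len(h) - 1 = 4 + 2 - 1 = 5.
y[0] = 2*2 = 4
y[1] = -2*2 + 2*-3 = -10
y[2] = 0*2 + -2*-3 = 6
y[3] = 0*2 + 0*-3 = 0
y[4] = 0*-3 = 0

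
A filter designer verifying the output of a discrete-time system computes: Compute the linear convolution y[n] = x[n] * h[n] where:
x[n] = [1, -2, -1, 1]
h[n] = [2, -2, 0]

y[n] = sum_k x[k]*h[n-k]. Output length = len(x) + len(h) - 1 = 4 + 3 - 1 = 6.
y[0] = 1*2 = 2
y[1] = -2*2 + 1*-2 = -6
y[2] = -1*2 + -2*-2 + 1*0 = 2
y[3] = 1*2 + -1*-2 + -2*0 = 4
y[4] = 1*-2 + -1*0 = -2
y[5] = 1*0 = 0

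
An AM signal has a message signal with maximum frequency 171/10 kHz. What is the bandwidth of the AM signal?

In AM (double-sideband), the bandwidth is twice the message frequency.
BW = 2 * f_m = 2 * 171/10 kHz = 171/5 kHz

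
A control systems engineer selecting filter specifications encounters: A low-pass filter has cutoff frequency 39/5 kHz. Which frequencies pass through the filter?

A low-pass filter passes all frequencies below the cutoff frequency 39/5 kHz and attenuates higher frequencies.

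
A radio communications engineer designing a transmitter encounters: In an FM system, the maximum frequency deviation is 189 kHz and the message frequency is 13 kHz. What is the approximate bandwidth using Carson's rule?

Carson's rule: BW = 2*(delta_f + f_m)
= 2*(189 + 13) kHz = 404 kHz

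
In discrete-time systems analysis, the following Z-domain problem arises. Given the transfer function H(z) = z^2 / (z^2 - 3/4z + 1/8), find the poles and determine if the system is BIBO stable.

Poles are roots of the denominator: z^2 - 3/4z + 1/8 = 0.
Quadratic formula: z = [-(-3/4) +/- sqrt((-3/4)^2 - 4*(1/8))] / 2
Discriminant = 9/16 - 1/2 = 1/16; sqrt = 1/4.
z = (3/4 +/- 1/4) / 2 => z = 1/2 or z = 1/4.
|p1| = 1/4, |p2| = 1/2.
For BIBO stability, all poles must lie inside the unit circle (|p| < 1).
System is STABLE since both |p| < 1.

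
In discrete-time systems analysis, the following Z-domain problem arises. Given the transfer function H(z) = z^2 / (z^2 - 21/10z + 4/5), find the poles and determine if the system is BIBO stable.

Poles are roots of the denominator: z^2 - 21/10z + 4/5 = 0.
Quadratic formula: z = [-(-21/10) +/- sqrt((-21/10)^2 - 4*(4/5))] / 2
Discriminant = 441/100 - 16/5 = 121/100; sqrt = 11/10.
z = (21/10 +/- 11/10) / 2 => z = 8/5 or z = 1/2.
|p1| = 8/5, |p2| = 1/2.
For BIBO stability, all poles must lie inside the unit circle (|p| < 1).
System is UNSTABLE since at least one |p| >= 1.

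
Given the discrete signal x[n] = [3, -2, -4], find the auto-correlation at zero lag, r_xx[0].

The auto-correlation at zero lag r_xx[0] equals the signal energy.
r_xx[0] = sum of x[n]^2 = 3^2 + (-2)^2 + (-4)^2
= 9 + 4 + 16 = 29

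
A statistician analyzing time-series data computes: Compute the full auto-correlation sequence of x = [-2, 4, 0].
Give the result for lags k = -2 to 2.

r_xx[k] = sum_m x[m]*x[m+k], indexed from 0, for k = -2 to 2:
  r_xx[-2] = x[2]*x[0] = 0
  r_xx[-1] = x[1]*x[0] + x[2]*x[1] = -8
  r_xx[0] = x[0]*x[0] + x[1]*x[1] + x[2]*x[2] = 20
  r_xx[1] = x[0]*x[1] + x[1]*x[2] = -8
  r_xx[2] = x[0]*x[2] = 0
r_xx = [0, -8, 20, -8, 0]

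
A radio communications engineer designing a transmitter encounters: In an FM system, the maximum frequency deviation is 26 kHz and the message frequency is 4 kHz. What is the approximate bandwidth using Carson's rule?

Carson's rule: BW = 2*(delta_f + f_m)
= 2*(26 + 4) kHz = 60 kHz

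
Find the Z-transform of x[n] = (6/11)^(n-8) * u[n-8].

Time-shifting property: if X(z) = Z{x[n]}, then Z{x[n-d]} = z^(-d) * X(z)
X(z) = z/(z - 6/11) for x[n] = (6/11)^n * u[n]
Z{x[n-8]} = z^(-8) * z/(z - 6/11) = z^(-7)/(z - 6/11)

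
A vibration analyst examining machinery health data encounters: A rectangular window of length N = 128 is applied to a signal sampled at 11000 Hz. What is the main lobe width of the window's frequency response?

For a rectangular window of length N,
the main lobe width in frequency is 2*f_s/N.
= 2*11000/128 = 1375/8 Hz
This determines the minimum frequency separation for resolving two sinusoids.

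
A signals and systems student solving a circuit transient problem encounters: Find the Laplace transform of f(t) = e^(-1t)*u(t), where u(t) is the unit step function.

Standard Laplace transform pair:
e^(-at)*u(t) <-> 1/(s+a)
With a = 1: L{e^(-1t)*u(t)} = 1/(s+1), ROC: Re(s) > -1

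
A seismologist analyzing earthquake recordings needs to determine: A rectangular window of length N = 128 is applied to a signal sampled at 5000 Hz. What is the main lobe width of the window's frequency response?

For a rectangular window of length N,
the main lobe width in frequency is 2*f_s/N.
= 2*5000/128 = 625/8 Hz
This determines the minimum frequency separation for resolving two sinusoids.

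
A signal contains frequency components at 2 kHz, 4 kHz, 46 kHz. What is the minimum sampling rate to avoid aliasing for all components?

The highest frequency component is f_max = 46 kHz.
Nyquist rate = 2 * f_max = 2 * 46 kHz = 92 kHz.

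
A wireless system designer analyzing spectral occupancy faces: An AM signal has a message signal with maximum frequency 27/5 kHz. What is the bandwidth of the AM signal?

In AM (double-sideband), the bandwidth is twice the message frequency.
BW = 2 * f_m = 2 * 27/5 kHz = 54/5 kHz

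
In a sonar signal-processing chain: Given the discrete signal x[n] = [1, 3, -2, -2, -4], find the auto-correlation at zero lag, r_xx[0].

The auto-correlation at zero lag r_xx[0] equals the signal energy.
r_xx[0] = sum of x[n]^2 = 1^2 + 3^2 + (-2)^2 + (-2)^2 + (-4)^2
= 1 + 9 + 4 + 4 + 16 = 34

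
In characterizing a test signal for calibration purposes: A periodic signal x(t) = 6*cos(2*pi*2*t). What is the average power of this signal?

Average power of A*cos(wt) is A^2/2.
P = 6^2 / 2 = 36/2 = 18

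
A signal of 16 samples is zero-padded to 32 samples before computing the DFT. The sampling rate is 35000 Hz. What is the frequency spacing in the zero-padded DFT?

Original DFT: N = 16, resolution = f_s/N = 35000/16 = 4375/2 Hz
Zero-padded DFT: N = 32, resolution = f_s/N = 35000/32 = 4375/4 Hz
Zero-padding interpolates the spectrum (finer frequency grid)
but does NOT improve the true spectral resolution (ability to resolve close frequencies).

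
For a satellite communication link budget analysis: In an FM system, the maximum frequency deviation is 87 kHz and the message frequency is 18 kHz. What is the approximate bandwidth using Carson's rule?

Carson's rule: BW = 2*(delta_f + f_m)
= 2*(87 + 18) kHz = 210 kHz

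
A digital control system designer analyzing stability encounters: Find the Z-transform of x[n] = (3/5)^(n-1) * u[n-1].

Time-shifting property: if X(z) = Z{x[n]}, then Z{x[n-d]} = z^(-d) * X(z)
X(z) = z/(z - 3/5) for x[n] = (3/5)^n * u[n]
Z{x[n-1]} = z^(-1) * z/(z - 3/5) = 1/(z - 3/5)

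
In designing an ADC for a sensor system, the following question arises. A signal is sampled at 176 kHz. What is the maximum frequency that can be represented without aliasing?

The maximum frequency that can be represented without aliasing
is the Nyquist frequency: f_max = f_s / 2 = 176 kHz / 2 = 88 kHz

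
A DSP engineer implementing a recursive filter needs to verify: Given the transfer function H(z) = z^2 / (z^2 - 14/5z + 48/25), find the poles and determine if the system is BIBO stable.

Poles are roots of the denominator: z^2 - 14/5z + 48/25 = 0.
Quadratic formula: z = [-(-14/5) +/- sqrt((-14/5)^2 - 4*(48/25))] / 2
Discriminant = 196/25 - 192/25 = 4/25; sqrt = 2/5.
z = (14/5 +/- 2/5) / 2 => z = 8/5 or z = 6/5.
|p1| = 6/5, |p2| = 8/5.
For BIBO stability, all poles must lie inside the unit circle (|p| < 1).
System is UNSTABLE since at least one |p| >= 1.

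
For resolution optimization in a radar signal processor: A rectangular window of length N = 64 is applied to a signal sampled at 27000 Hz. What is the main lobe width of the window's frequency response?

For a rectangular window of length N,
the main lobe width in frequency is 2*f_s/N.
= 2*27000/64 = 3375/4 Hz
This determines the minimum frequency separation for resolving two sinusoids.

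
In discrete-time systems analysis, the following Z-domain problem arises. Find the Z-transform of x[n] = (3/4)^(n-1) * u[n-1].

Time-shifting property: if X(z) = Z{x[n]}, then Z{x[n-d]} = z^(-d) * X(z)
X(z) = z/(z - 3/4) for x[n] = (3/4)^n * u[n]
Z{x[n-1]} = z^(-1) * z/(z - 3/4) = 1/(z - 3/4)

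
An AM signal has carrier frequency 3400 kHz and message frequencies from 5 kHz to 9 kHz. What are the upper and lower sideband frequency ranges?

Upper sideband (USB) = fc + [fm_low, fm_high] = 3400 + [5, 9] = [3405, 3409] kHz
Lower sideband (LSB) = fc - [fm_high, fm_low] = 3400 - [9, 5] = [3391, 3395] kHz
Total occupied spectrum: 3391 kHz to 3409 kHz (plus carrier at 3400 kHz)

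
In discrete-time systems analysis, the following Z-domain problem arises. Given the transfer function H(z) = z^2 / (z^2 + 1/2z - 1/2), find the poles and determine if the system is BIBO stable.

Poles are roots of the denominator: z^2 + 1/2z - 1/2 = 0.
Quadratic formula: z = [-(1/2) +/- sqrt((1/2)^2 - 4*(-1/2))] / 2
Discriminant = 1/4 + 2 = 9/4; sqrt = 3/2.
z = (-1/2 +/- 3/2) / 2 => z = 1/2 or z = -1.
|p1| = 1, |p2| = 1/2.
For BIBO stability, all poles must lie inside the unit circle (|p| < 1).
System is UNSTABLE since at least one |p| >= 1.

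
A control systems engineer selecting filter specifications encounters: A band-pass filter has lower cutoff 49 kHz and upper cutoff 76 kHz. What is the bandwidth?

Bandwidth = f_high - f_low
= 76 kHz - 49 kHz = 27 kHz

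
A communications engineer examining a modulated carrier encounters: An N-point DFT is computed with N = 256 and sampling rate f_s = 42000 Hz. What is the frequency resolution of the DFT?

DFT frequency resolution = f_s / N
= 42000 / 256 = 2625/16 Hz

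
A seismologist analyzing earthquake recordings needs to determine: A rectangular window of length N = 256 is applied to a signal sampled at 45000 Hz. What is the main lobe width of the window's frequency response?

For a rectangular window of length N,
the main lobe width in frequency is 2*f_s/N.
= 2*45000/256 = 5625/16 Hz
This determines the minimum frequency separation for resolving two sinusoids.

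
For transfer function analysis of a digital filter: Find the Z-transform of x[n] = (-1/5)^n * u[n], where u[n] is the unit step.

The Z-transform of a^n * u[n] is z/(z-a) for |z| > |a|.
Here a = -1/5, so X(z) = z/(z - (-1/5)) = 5z/(5z + 1)
ROC: |z| > 1/5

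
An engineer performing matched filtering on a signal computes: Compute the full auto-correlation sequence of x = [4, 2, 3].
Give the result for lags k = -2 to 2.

r_xx[k] = sum_m x[m]*x[m+k], indexed from 0, for k = -2 to 2:
  r_xx[-2] = x[2]*x[0] = 12
  r_xx[-1] = x[1]*x[0] + x[2]*x[1] = 14
  r_xx[0] = x[0]*x[0] + x[1]*x[1] + x[2]*x[2] = 29
  r_xx[1] = x[0]*x[1] + x[1]*x[2] = 14
  r_xx[2] = x[0]*x[2] = 12
r_xx = [12, 14, 29, 14, 12]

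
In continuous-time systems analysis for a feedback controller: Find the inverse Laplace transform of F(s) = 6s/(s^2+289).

Standard pair: s/(s^2+w^2) <-> cos(wt)*u(t)
With k=6, w=17: f(t) = 6*cos(17t)*u(t)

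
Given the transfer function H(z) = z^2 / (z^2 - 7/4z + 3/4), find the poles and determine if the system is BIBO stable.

Poles are roots of the denominator: z^2 - 7/4z + 3/4 = 0.
Quadratic formula: z = [-(-7/4) +/- sqrt((-7/4)^2 - 4*(3/4))] / 2
Discriminant = 49/16 - 3 = 1/16; sqrt = 1/4.
z = (7/4 +/- 1/4) / 2 => z = 1 or z = 3/4.
|p1| = 1, |p2| = 3/4.
For BIBO stability, all poles must lie inside the unit circle (|p| < 1).
System is UNSTABLE since at least one |p| >= 1.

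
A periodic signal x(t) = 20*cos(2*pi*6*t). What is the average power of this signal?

Average power of A*cos(wt) is A^2/2.
P = 20^2 / 2 = 400/2 = 200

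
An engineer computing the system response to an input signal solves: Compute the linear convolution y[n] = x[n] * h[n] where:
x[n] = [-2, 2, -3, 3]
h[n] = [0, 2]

y[n] = sum_k x[k]*h[n-k]. Output length = len(x) + len(h) - 1 = 4 + 2 - 1 = 5.
y[0] = -2*0 = 0
y[1] = 2*0 + -2*2 = -4
y[2] = -3*0 + 2*2 = 4
y[3] = 3*0 + -3*2 = -6
y[4] = 3*2 = 6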